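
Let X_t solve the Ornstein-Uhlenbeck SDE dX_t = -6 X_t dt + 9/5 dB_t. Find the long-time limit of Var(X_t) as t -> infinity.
lim Var(X_t) = 27/100

The OU SDE dX = -theta X dt + sigma dB admits the integrating factor exp(theta t): d(exp(theta t) X_t) = sigma exp(theta t) dB_t. Integrating from 0 to t gives X_t = x_0 * exp(-theta t) + sigma * int_0^t exp(-theta (t-s)) dB_s for any initial x_0. The Itô integral has variance (by the Itô isometry) sigma^2 * int_0^t exp(-2 theta (t - s)) ds = sigma^2 * (1 - exp(-2 theta t)) / (2 theta), independent of x_0.
With theta = 6, sigma = 9/5:
  Var(X_t) = (9/5)^2 * (1 - exp(-2*6 t)) / (2 * 6) = 27/100 - 27*exp(-12*t)/100.
As t -> infinity, exp(-2*6 t) -> 0, so the stationary variance is sigma^2 / (2 theta) = 27/100.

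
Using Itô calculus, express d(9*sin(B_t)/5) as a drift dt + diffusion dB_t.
d(9*sin(B_t)/5) = (-9*sin(B_t)/10) dt + (9*cos(B_t)/5) dB_t

Itô's formula for f(B_t) gives d f(B_t) = f'(B_t) dB_t + (1/2) f''(B_t) dt. Compute derivatives of f(x) = 9*sin(x)/5:
  f'(x)  = 9*cos(x)/5
  f''(x) = -9*sin(x)/5
Substitute x = B_t and multiply the f'' term by 1/2:
  drift     = (1/2) * (-9*sin(x)/5) evaluated at B_t = -9*sin(B_t)/10
  diffusion = (9*cos(x)/5) evaluated at B_t = 9*cos(B_t)/5
Therefore d(9*sin(B_t)/5) = (-9*sin(B_t)/10) dt + (9*cos(B_t)/5) dB_t.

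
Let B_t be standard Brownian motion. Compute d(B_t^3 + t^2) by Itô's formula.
d(B_t^3 + t^2) = (3*B_t + 2*t) dt + (3*B_t^2) dB_t

Itô's formula for f(t, x): d f(t, B_t) = (f_t + (1/2) f_xx) dt + f_x dB_t. Compute partials of f(t, x) = t^2 + x^3:
  f_t(t,x)  = 2*t
  f_x(t,x)  = 3*x^2
  f_xx(t,x) = 6*x
Assemble drift = f_t + (1/2) f_xx = 2*t + 3*x and diffusion = f_x = 3*x^2. Substituting x = B_t:
  d(B_t^3 + t^2) = (3*B_t + 2*t) dt + (3*B_t^2) dB_t.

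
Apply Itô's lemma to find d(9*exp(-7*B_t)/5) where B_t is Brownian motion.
d(9*exp(-7*B_t)/5) = (441*exp(-7*B_t)/10) dt + (-63*exp(-7*B_t)/5) dB_t

Itô's formula for f(B_t) gives d f(B_t) = f'(B_t) dB_t + (1/2) f''(B_t) dt. Compute derivatives of f(x) = 9*exp(-7*x)/5:
  f'(x)  = -63*exp(-7*x)/5
  f''(x) = 441*exp(-7*x)/5
Substitute x = B_t and multiply the f'' term by 1/2:
  drift     = (1/2) * (441*exp(-7*x)/5) evaluated at B_t = 441*exp(-7*B_t)/10
  diffusion = (-63*exp(-7*x)/5) evaluated at B_t = -63*exp(-7*B_t)/5
Therefore d(9*exp(-7*B_t)/5) = (441*exp(-7*B_t)/10) dt + (-63*exp(-7*B_t)/5) dB_t.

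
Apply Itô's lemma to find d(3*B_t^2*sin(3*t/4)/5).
d(3*B_t^2*sin(3*t/4)/5) = (9*B_t^2*cos(3*t/4)/20 + 3*sin(3*t/4)/5) dt + (6*B_t*sin(3*t/4)/5) dB_t

Itô's formula for f(t, x): d f(t, B_t) = (f_t + (1/2) f_xx) dt + f_x dB_t. Compute partials of f(t, x) = 3*x^2*sin(3*t/4)/5:
  f_t(t,x)  = 9*x^2*cos(3*t/4)/20
  f_x(t,x)  = 6*x*sin(3*t/4)/5
  f_xx(t,x) = 6*sin(3*t/4)/5
Assemble drift = f_t + (1/2) f_xx = 9*x^2*cos(3*t/4)/20 + 3*sin(3*t/4)/5 and diffusion = f_x = 6*x*sin(3*t/4)/5. Substituting x = B_t:
  d(3*B_t^2*sin(3*t/4)/5) = (9*B_t^2*cos(3*t/4)/20 + 3*sin(3*t/4)/5) dt + (6*B_t*sin(3*t/4)/5) dB_t.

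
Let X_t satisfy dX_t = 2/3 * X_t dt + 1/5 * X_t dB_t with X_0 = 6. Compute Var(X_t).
Var(X_t) = 36*(exp(t/25) - 1)*exp(4*t/3)

For GBM dX = mu X dt + sigma X dB with X_0 = x_0, apply Itô to Y = log X: dY = (mu - sigma^2/2) dt + sigma dB, so Y_t = log(x_0) + (mu - sigma^2/2) t + sigma B_t and hence X_t = x_0 * exp((mu - sigma^2/2) t + sigma B_t).
With mu = 2/3, sigma = 1/5, x_0 = 6, this gives:
  X_t = 6 * exp((97/150) * t + (1/5) * B_t).
Since sigma*B_t ~ Normal(0, sigma^2 t), E[exp(sigma*B_t)] = exp(sigma^2 t / 2); so E[X_t] = x_0 * exp((mu - sigma^2/2) t) * exp(sigma^2 t / 2) = x_0 * exp(mu t) = 6*exp(2*t/3).
Var(X_t) = E[X_t^2] - (E[X_t])^2 = x_0^2 * exp(2 mu t) * (exp(sigma^2 t) - 1) = 36*(exp(t/25) - 1)*exp(4*t/3).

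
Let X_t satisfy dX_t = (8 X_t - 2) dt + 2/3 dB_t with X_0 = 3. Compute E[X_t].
E[X_t] = 11*exp(8*t)/4 + 1/4

Taking expectations and using E[dB_t] = 0, the mean m(t) = E[X_t] satisfies the ODE m'(t) = a m(t) + b with m(0) = x_0. With a = 8, b = -2, x_0 = 3, the solution is
  m(t) = x_0 * exp(a t) + (b/a) * (exp(a t) - 1)
       = 3 * exp(8 t) + ((-2)/8) * (exp(8 t) - 1)
       = 11*exp(8*t)/4 + 1/4.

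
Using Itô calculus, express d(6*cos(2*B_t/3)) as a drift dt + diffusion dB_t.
d(6*cos(2*B_t/3)) = (-4*cos(2*B_t/3)/3) dt + (-4*sin(2*B_t/3)) dB_t

Itô's formula for f(B_t) gives d f(B_t) = f'(B_t) dB_t + (1/2) f''(B_t) dt. Compute derivatives of f(x) = 6*cos(2*x/3):
  f'(x)  = -4*sin(2*x/3)
  f''(x) = -8*cos(2*x/3)/3
Substitute x = B_t and multiply the f'' term by 1/2:
  drift     = (1/2) * (-8*cos(2*x/3)/3) evaluated at B_t = -4*cos(2*B_t/3)/3
  diffusion = (-4*sin(2*x/3)) evaluated at B_t = -4*sin(2*B_t/3)
Therefore d(6*cos(2*B_t/3)) = (-4*cos(2*B_t/3)/3) dt + (-4*sin(2*B_t/3)) dB_t.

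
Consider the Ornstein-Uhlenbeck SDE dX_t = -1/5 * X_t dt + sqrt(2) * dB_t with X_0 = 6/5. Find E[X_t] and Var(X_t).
E[X_t] = 6*exp(-t/5)/5; Var(X_t) = 5 - 5*exp(-2*t/5)

The OU SDE dX = -theta X dt + sigma dB admits the integrating factor exp(theta t): d(exp(theta t) X_t) = sigma exp(theta t) dB_t. Integrating from 0 to t:
  X_t = x_0 * exp(-theta t) + sigma * int_0^t exp(-theta (t-s)) dB_s.
The Itô integral has mean 0 and (by the Itô isometry) variance sigma^2 * int_0^t exp(-2 theta (t - s)) ds = sigma^2 * (1 - exp(-2 theta t)) / (2 theta).
With theta = 1/5, sigma = sqrt(2), x_0 = 6/5:
  E[X_t] = 6/5 * exp(-1/5 t) = 6*exp(-t/5)/5
  Var(X_t) = (sqrt(2))^2 * (1 - exp(-2*1/5 t)) / (2 * 1/5) = 5 - 5*exp(-2*t/5).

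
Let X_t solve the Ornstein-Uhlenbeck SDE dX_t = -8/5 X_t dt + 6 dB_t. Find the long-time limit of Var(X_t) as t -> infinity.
lim Var(X_t) = 45/4

The OU SDE dX = -theta X dt + sigma dB admits the integrating factor exp(theta t): d(exp(theta t) X_t) = sigma exp(theta t) dB_t. Integrating from 0 to t gives X_t = x_0 * exp(-theta t) + sigma * int_0^t exp(-theta (t-s)) dB_s for any initial x_0. The Itô integral has variance (by the Itô isometry) sigma^2 * int_0^t exp(-2 theta (t - s)) ds = sigma^2 * (1 - exp(-2 theta t)) / (2 theta), independent of x_0.
With theta = 8/5, sigma = 6:
  Var(X_t) = (6)^2 * (1 - exp(-2*8/5 t)) / (2 * 8/5) = 45/4 - 45*exp(-16*t/5)/4.
As t -> infinity, exp(-2*8/5 t) -> 0, so the stationary variance is sigma^2 / (2 theta) = 45/4.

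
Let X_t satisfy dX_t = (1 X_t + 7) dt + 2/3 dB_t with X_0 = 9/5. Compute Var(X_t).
Var(X_t) = 2*exp(2*t)/9 - 2/9

The variance V(t) = Var(X_t) satisfies V'(t) = 2 a V(t) + c^2 with V(0) = 0 (drift coefficient is linear in X, diffusion is constant). With a = 1, c = 2/3, the solution is
  V(t) = (c^2 / (2 a)) * (exp(2 a t) - 1)
       = ((2/3)^2 / (2*1)) * (exp(2 t) - 1)
       = 2*exp(2*t)/9 - 2/9.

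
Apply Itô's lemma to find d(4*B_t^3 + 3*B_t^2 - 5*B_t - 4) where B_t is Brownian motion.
d(4*B_t^3 + 3*B_t^2 - 5*B_t - 4) = (12*B_t + 3) dt + (12*B_t^2 + 6*B_t - 5) dB_t

Itô's formula for f(B_t) gives d f(B_t) = f'(B_t) dB_t + (1/2) f''(B_t) dt. Compute derivatives of f(x) = 4*x^3 + 3*x^2 - 5*x - 4:
  f'(x)  = 12*x^2 + 6*x - 5
  f''(x) = 24*x + 6
Substitute x = B_t and multiply the f'' term by 1/2:
  drift     = (1/2) * (24*x + 6) evaluated at B_t = 12*B_t + 3
  diffusion = (12*x^2 + 6*x - 5) evaluated at B_t = 12*B_t^2 + 6*B_t - 5
Therefore d(4*B_t^3 + 3*B_t^2 - 5*B_t - 4) = (12*B_t + 3) dt + (12*B_t^2 + 6*B_t - 5) dB_t.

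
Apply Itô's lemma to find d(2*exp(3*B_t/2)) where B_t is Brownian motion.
d(2*exp(3*B_t/2)) = (9*exp(3*B_t/2)/4) dt + (3*exp(3*B_t/2)) dB_t

Itô's formula for f(B_t) gives d f(B_t) = f'(B_t) dB_t + (1/2) f''(B_t) dt. Compute derivatives of f(x) = 2*exp(3*x/2):
  f'(x)  = 3*exp(3*x/2)
  f''(x) = 9*exp(3*x/2)/2
Substitute x = B_t and multiply the f'' term by 1/2:
  drift     = (1/2) * (9*exp(3*x/2)/2) evaluated at B_t = 9*exp(3*B_t/2)/4
  diffusion = (3*exp(3*x/2)) evaluated at B_t = 3*exp(3*B_t/2)
Therefore d(2*exp(3*B_t/2)) = (9*exp(3*B_t/2)/4) dt + (3*exp(3*B_t/2)) dB_t.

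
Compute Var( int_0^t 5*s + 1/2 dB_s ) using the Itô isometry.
Var = t*(100*t^2 + 30*t + 3)/12

The Itô integral of a deterministic integrand f(s) has mean 0 because each increment f(s) * (B_{s+ds} - B_s) has mean 0. By the Itô isometry:
  Var( int_0^t f(s) dB_s ) = E[ (int_0^t f(s) dB_s)^2 ] = int_0^t f(s)^2 ds.
Here f(s) = 5*s + 1/2, so f(s)^2 = (10*s + 1)^2/4. Integrate:
  int_0^t ((10*s + 1)^2/4) ds = t*(100*t^2 + 30*t + 3)/12.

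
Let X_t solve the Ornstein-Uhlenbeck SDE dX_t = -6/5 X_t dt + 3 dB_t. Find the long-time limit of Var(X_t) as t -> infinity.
lim Var(X_t) = 15/4

The OU SDE dX = -theta X dt + sigma dB admits the integrating factor exp(theta t): d(exp(theta t) X_t) = sigma exp(theta t) dB_t. Integrating from 0 to t gives X_t = x_0 * exp(-theta t) + sigma * int_0^t exp(-theta (t-s)) dB_s for any initial x_0. The Itô integral has variance (by the Itô isometry) sigma^2 * int_0^t exp(-2 theta (t - s)) ds = sigma^2 * (1 - exp(-2 theta t)) / (2 theta), independent of x_0.
With theta = 6/5, sigma = 3:
  Var(X_t) = (3)^2 * (1 - exp(-2*6/5 t)) / (2 * 6/5) = 15/4 - 15*exp(-12*t/5)/4.
As t -> infinity, exp(-2*6/5 t) -> 0, so the stationary variance is sigma^2 / (2 theta) = 15/4.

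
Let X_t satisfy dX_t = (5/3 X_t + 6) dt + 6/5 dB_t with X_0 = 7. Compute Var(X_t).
Var(X_t) = 54*exp(10*t/3)/125 - 54/125

The variance V(t) = Var(X_t) satisfies V'(t) = 2 a V(t) + c^2 with V(0) = 0 (drift coefficient is linear in X, diffusion is constant). With a = 5/3, c = 6/5, the solution is
  V(t) = (c^2 / (2 a)) * (exp(2 a t) - 1)
       = ((6/5)^2 / (2*(5/3))) * (exp((10/3) t) - 1)
       = 54*exp(10*t/3)/125 - 54/125.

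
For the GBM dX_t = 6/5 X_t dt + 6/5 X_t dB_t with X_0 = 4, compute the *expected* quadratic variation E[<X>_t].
E[<X>_t] = 6*exp(96*t/25) - 6

<X>_t = int_0^t ((6/5) * X_s)^2 ds. Taking expectation inside the integral: E[<X>_t] = (6/5)^2 * int_0^t E[X_s^2] ds. For GBM, E[X_s^2] = x_0^2 * exp((2 mu + sigma^2) s). Integrating:
  E[<X>_t] = (6/5)^2 * 4^2 * (exp((2*(6/5) + (6/5)^2) t) - 1) / (2*(6/5) + (6/5)^2)
           = (6/5)^2 * 4^2 * (exp((96/25) t) - 1) / (96/25) = 6*exp(96*t/25) - 6.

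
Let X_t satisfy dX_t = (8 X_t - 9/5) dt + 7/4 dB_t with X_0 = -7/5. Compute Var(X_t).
Var(X_t) = 49*exp(16*t)/256 - 49/256

The variance V(t) = Var(X_t) satisfies V'(t) = 2 a V(t) + c^2 with V(0) = 0 (drift coefficient is linear in X, diffusion is constant). With a = 8, c = 7/4, the solution is
  V(t) = (c^2 / (2 a)) * (exp(2 a t) - 1)
       = ((7/4)^2 / (2*8)) * (exp(16 t) - 1)
       = 49*exp(16*t)/256 - 49/256.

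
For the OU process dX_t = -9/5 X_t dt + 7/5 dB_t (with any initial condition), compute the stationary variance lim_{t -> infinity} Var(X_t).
lim Var(X_t) = 49/90

The OU SDE dX = -theta X dt + sigma dB admits the integrating factor exp(theta t): d(exp(theta t) X_t) = sigma exp(theta t) dB_t. Integrating from 0 to t gives X_t = x_0 * exp(-theta t) + sigma * int_0^t exp(-theta (t-s)) dB_s for any initial x_0. The Itô integral has variance (by the Itô isometry) sigma^2 * int_0^t exp(-2 theta (t - s)) ds = sigma^2 * (1 - exp(-2 theta t)) / (2 theta), independent of x_0.
With theta = 9/5, sigma = 7/5:
  Var(X_t) = (7/5)^2 * (1 - exp(-2*9/5 t)) / (2 * 9/5) = 49/90 - 49*exp(-18*t/5)/90.
As t -> infinity, exp(-2*9/5 t) -> 0, so the stationary variance is sigma^2 / (2 theta) = 49/90.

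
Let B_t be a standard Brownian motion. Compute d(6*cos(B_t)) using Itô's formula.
d(6*cos(B_t)) = (-3*cos(B_t)) dt + (-6*sin(B_t)) dB_t

Itô's formula for f(B_t) gives d f(B_t) = f'(B_t) dB_t + (1/2) f''(B_t) dt. Compute derivatives of f(x) = 6*cos(x):
  f'(x)  = -6*sin(x)
  f''(x) = -6*cos(x)
Substitute x = B_t and multiply the f'' term by 1/2:
  drift     = (1/2) * (-6*cos(x)) evaluated at B_t = -3*cos(B_t)
  diffusion = (-6*sin(x)) evaluated at B_t = -6*sin(B_t)
Therefore d(6*cos(B_t)) = (-3*cos(B_t)) dt + (-6*sin(B_t)) dB_t.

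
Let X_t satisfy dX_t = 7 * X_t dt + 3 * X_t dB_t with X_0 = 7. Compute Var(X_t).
Var(X_t) = 49*(exp(9*t) - 1)*exp(14*t)

For GBM dX = mu X dt + sigma X dB with X_0 = x_0, apply Itô to Y = log X: dY = (mu - sigma^2/2) dt + sigma dB, so Y_t = log(x_0) + (mu - sigma^2/2) t + sigma B_t and hence X_t = x_0 * exp((mu - sigma^2/2) t + sigma B_t).
With mu = 7, sigma = 3, x_0 = 7, this gives:
  X_t = 7 * exp((5/2) * t + (3) * B_t).
Since sigma*B_t ~ Normal(0, sigma^2 t), E[exp(sigma*B_t)] = exp(sigma^2 t / 2); so E[X_t] = x_0 * exp((mu - sigma^2/2) t) * exp(sigma^2 t / 2) = x_0 * exp(mu t) = 7*exp(7*t).
Var(X_t) = E[X_t^2] - (E[X_t])^2 = x_0^2 * exp(2 mu t) * (exp(sigma^2 t) - 1) = 49*(exp(9*t) - 1)*exp(14*t).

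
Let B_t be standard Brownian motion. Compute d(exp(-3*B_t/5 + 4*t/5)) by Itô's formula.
d(exp(-3*B_t/5 + 4*t/5)) = (49*exp(-3*B_t/5 + 4*t/5)/50) dt + (-3*exp(-3*B_t/5 + 4*t/5)/5) dB_t

Itô's formula for f(t, x): d f(t, B_t) = (f_t + (1/2) f_xx) dt + f_x dB_t. Compute partials of f(t, x) = exp(4*t/5 - 3*x/5):
  f_t(t,x)  = 4*exp(4*t/5 - 3*x/5)/5
  f_x(t,x)  = -3*exp(4*t/5 - 3*x/5)/5
  f_xx(t,x) = 9*exp(4*t/5 - 3*x/5)/25
Assemble drift = f_t + (1/2) f_xx = 49*exp(4*t/5 - 3*x/5)/50 and diffusion = f_x = -3*exp(4*t/5 - 3*x/5)/5. Substituting x = B_t:
  d(exp(-3*B_t/5 + 4*t/5)) = (49*exp(-3*B_t/5 + 4*t/5)/50) dt + (-3*exp(-3*B_t/5 + 4*t/5)/5) dB_t.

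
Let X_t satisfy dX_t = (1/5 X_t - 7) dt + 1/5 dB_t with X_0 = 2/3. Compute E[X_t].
E[X_t] = 35 - 103*exp(t/5)/3

Taking expectations and using E[dB_t] = 0, the mean m(t) = E[X_t] satisfies the ODE m'(t) = a m(t) + b with m(0) = x_0. With a = 1/5, b = -7, x_0 = 2/3, the solution is
  m(t) = x_0 * exp(a t) + (b/a) * (exp(a t) - 1)
       = (2/3) * exp((1/5) t) + ((-7)/(1/5)) * (exp((1/5) t) - 1)
       = 35 - 103*exp(t/5)/3.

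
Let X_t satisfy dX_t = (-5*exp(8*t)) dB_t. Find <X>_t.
<X>_t = 25*exp(16*t)/16 - 25/16

For an Itô process dX_t = a(t) dt + b(t) dB_t, the quadratic variation is <X>_t = int_0^t b(s)^2 ds (the drift term does not contribute). Here b(s) = -5*exp(8*s), so
  b(s)^2 = 25*exp(16*s).
Integrating from 0 to t:
  <X>_t = int_0^t (25*exp(16*s)) ds = 25*exp(16*t)/16 - 25/16.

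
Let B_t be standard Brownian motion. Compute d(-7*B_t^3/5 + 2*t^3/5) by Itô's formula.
d(-7*B_t^3/5 + 2*t^3/5) = (-21*B_t/5 + 6*t^2/5) dt + (-21*B_t^2/5) dB_t

Itô's formula for f(t, x): d f(t, B_t) = (f_t + (1/2) f_xx) dt + f_x dB_t. Compute partials of f(t, x) = 2*t^3/5 - 7*x^3/5:
  f_t(t,x)  = 6*t^2/5
  f_x(t,x)  = -21*x^2/5
  f_xx(t,x) = -42*x/5
Assemble drift = f_t + (1/2) f_xx = 6*t^2/5 - 21*x/5 and diffusion = f_x = -21*x^2/5. Substituting x = B_t:
  d(-7*B_t^3/5 + 2*t^3/5) = (-21*B_t/5 + 6*t^2/5) dt + (-21*B_t^2/5) dB_t.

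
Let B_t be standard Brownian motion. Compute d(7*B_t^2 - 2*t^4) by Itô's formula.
d(7*B_t^2 - 2*t^4) = (7 - 8*t^3) dt + (14*B_t) dB_t

Itô's formula for f(t, x): d f(t, B_t) = (f_t + (1/2) f_xx) dt + f_x dB_t. Compute partials of f(t, x) = -2*t^4 + 7*x^2:
  f_t(t,x)  = -8*t^3
  f_x(t,x)  = 14*x
  f_xx(t,x) = 14
Assemble drift = f_t + (1/2) f_xx = 7 - 8*t^3 and diffusion = f_x = 14*x. Substituting x = B_t:
  d(7*B_t^2 - 2*t^4) = (7 - 8*t^3) dt + (14*B_t) dB_t.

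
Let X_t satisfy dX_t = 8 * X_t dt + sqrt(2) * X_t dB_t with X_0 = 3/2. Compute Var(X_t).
Var(X_t) = 9*(exp(2*t) - 1)*exp(16*t)/4

For GBM dX = mu X dt + sigma X dB with X_0 = x_0, apply Itô to Y = log X: dY = (mu - sigma^2/2) dt + sigma dB, so Y_t = log(x_0) + (mu - sigma^2/2) t + sigma B_t and hence X_t = x_0 * exp((mu - sigma^2/2) t + sigma B_t).
With mu = 8, sigma = sqrt(2), x_0 = 3/2, this gives:
  X_t = 3/2 * exp((7) * t + (sqrt(2)) * B_t).
Since sigma*B_t ~ Normal(0, sigma^2 t), E[exp(sigma*B_t)] = exp(sigma^2 t / 2); so E[X_t] = x_0 * exp((mu - sigma^2/2) t) * exp(sigma^2 t / 2) = x_0 * exp(mu t) = 3*exp(8*t)/2.
Var(X_t) = E[X_t^2] - (E[X_t])^2 = x_0^2 * exp(2 mu t) * (exp(sigma^2 t) - 1) = 9*(exp(2*t) - 1)*exp(16*t)/4.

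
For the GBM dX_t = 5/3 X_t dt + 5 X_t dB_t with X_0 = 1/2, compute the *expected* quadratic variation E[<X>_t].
E[<X>_t] = 15*exp(85*t/3)/68 - 15/68

<X>_t = int_0^t (5 * X_s)^2 ds. Taking expectation inside the integral: E[<X>_t] = 5^2 * int_0^t E[X_s^2] ds. For GBM, E[X_s^2] = x_0^2 * exp((2 mu + sigma^2) s). Integrating:
  E[<X>_t] = 5^2 * (1/2)^2 * (exp((2*(5/3) + 5^2) t) - 1) / (2*(5/3) + 5^2)
           = 5^2 * (1/2)^2 * (exp((85/3) t) - 1) / (85/3) = 15*exp(85*t/3)/68 - 15/68.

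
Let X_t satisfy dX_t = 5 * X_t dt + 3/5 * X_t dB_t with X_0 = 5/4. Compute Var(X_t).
Var(X_t) = 25*(exp(9*t/25) - 1)*exp(10*t)/16

For GBM dX = mu X dt + sigma X dB with X_0 = x_0, apply Itô to Y = log X: dY = (mu - sigma^2/2) dt + sigma dB, so Y_t = log(x_0) + (mu - sigma^2/2) t + sigma B_t and hence X_t = x_0 * exp((mu - sigma^2/2) t + sigma B_t).
With mu = 5, sigma = 3/5, x_0 = 5/4, this gives:
  X_t = 5/4 * exp((241/50) * t + (3/5) * B_t).
Since sigma*B_t ~ Normal(0, sigma^2 t), E[exp(sigma*B_t)] = exp(sigma^2 t / 2); so E[X_t] = x_0 * exp((mu - sigma^2/2) t) * exp(sigma^2 t / 2) = x_0 * exp(mu t) = 5*exp(5*t)/4.
Var(X_t) = E[X_t^2] - (E[X_t])^2 = x_0^2 * exp(2 mu t) * (exp(sigma^2 t) - 1) = 25*(exp(9*t/25) - 1)*exp(10*t)/16.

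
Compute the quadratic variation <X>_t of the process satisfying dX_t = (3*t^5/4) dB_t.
<X>_t = 9*t^11/176

For an Itô process dX_t = a(t) dt + b(t) dB_t, the quadratic variation is <X>_t = int_0^t b(s)^2 ds (the drift term does not contribute). Here b(s) = 3*s^5/4, so
  b(s)^2 = 9*s^10/16.
Integrating from 0 to t:
  <X>_t = int_0^t (9*s^10/16) ds = 9*t^11/176.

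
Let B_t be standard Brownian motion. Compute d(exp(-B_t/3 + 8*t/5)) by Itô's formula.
d(exp(-B_t/3 + 8*t/5)) = (149*exp(-B_t/3 + 8*t/5)/90) dt + (-exp(-B_t/3 + 8*t/5)/3) dB_t

Itô's formula for f(t, x): d f(t, B_t) = (f_t + (1/2) f_xx) dt + f_x dB_t. Compute partials of f(t, x) = exp(8*t/5 - x/3):
  f_t(t,x)  = 8*exp(8*t/5 - x/3)/5
  f_x(t,x)  = -exp(8*t/5 - x/3)/3
  f_xx(t,x) = exp(8*t/5 - x/3)/9
Assemble drift = f_t + (1/2) f_xx = 149*exp(8*t/5 - x/3)/90 and diffusion = f_x = -exp(8*t/5 - x/3)/3. Substituting x = B_t:
  d(exp(-B_t/3 + 8*t/5)) = (149*exp(-B_t/3 + 8*t/5)/90) dt + (-exp(-B_t/3 + 8*t/5)/3) dB_t.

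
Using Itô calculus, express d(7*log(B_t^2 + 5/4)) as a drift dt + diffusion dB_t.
d(7*log(B_t^2 + 5/4)) = (28*(5 - 4*B_t^2)/(4*B_t^2 + 5)^2) dt + (56*B_t/(4*B_t^2 + 5)) dB_t

Itô's formula for f(B_t) gives d f(B_t) = f'(B_t) dB_t + (1/2) f''(B_t) dt. Compute derivatives of f(x) = 7*log(x^2 + 5/4):
  f'(x)  = 56*x/(4*x^2 + 5)
  f''(x) = 56*(5 - 4*x^2)/(4*x^2 + 5)^2
Substitute x = B_t and multiply the f'' term by 1/2:
  drift     = (1/2) * (56*(5 - 4*x^2)/(4*x^2 + 5)^2) evaluated at B_t = 28*(5 - 4*B_t^2)/(4*B_t^2 + 5)^2
  diffusion = (56*x/(4*x^2 + 5)) evaluated at B_t = 56*B_t/(4*B_t^2 + 5)
Therefore d(7*log(B_t^2 + 5/4)) = (28*(5 - 4*B_t^2)/(4*B_t^2 + 5)^2) dt + (56*B_t/(4*B_t^2 + 5)) dB_t.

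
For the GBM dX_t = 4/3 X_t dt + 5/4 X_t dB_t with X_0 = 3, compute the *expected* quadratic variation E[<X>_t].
E[<X>_t] = 675*exp(203*t/48)/203 - 675/203

<X>_t = int_0^t ((5/4) * X_s)^2 ds. Taking expectation inside the integral: E[<X>_t] = (5/4)^2 * int_0^t E[X_s^2] ds. For GBM, E[X_s^2] = x_0^2 * exp((2 mu + sigma^2) s). Integrating:
  E[<X>_t] = (5/4)^2 * 3^2 * (exp((2*(4/3) + (5/4)^2) t) - 1) / (2*(4/3) + (5/4)^2)
           = (5/4)^2 * 3^2 * (exp((203/48) t) - 1) / (203/48) = 675*exp(203*t/48)/203 - 675/203.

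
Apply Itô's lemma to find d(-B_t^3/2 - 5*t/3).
d(-B_t^3/2 - 5*t/3) = (-3*B_t/2 - 5/3) dt + (-3*B_t^2/2) dB_t

Itô's formula for f(t, x): d f(t, B_t) = (f_t + (1/2) f_xx) dt + f_x dB_t. Compute partials of f(t, x) = -5*t/3 - x^3/2:
  f_t(t,x)  = -5/3
  f_x(t,x)  = -3*x^2/2
  f_xx(t,x) = -3*x
Assemble drift = f_t + (1/2) f_xx = -3*x/2 - 5/3 and diffusion = f_x = -3*x^2/2. Substituting x = B_t:
  d(-B_t^3/2 - 5*t/3) = (-3*B_t/2 - 5/3) dt + (-3*B_t^2/2) dB_t.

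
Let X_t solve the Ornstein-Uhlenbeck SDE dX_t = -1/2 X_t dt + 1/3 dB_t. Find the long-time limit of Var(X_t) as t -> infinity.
lim Var(X_t) = 1/9

The OU SDE dX = -theta X dt + sigma dB admits the integrating factor exp(theta t): d(exp(theta t) X_t) = sigma exp(theta t) dB_t. Integrating from 0 to t gives X_t = x_0 * exp(-theta t) + sigma * int_0^t exp(-theta (t-s)) dB_s for any initial x_0. The Itô integral has variance (by the Itô isometry) sigma^2 * int_0^t exp(-2 theta (t - s)) ds = sigma^2 * (1 - exp(-2 theta t)) / (2 theta), independent of x_0.
With theta = 1/2, sigma = 1/3:
  Var(X_t) = (1/3)^2 * (1 - exp(-2*1/2 t)) / (2 * 1/2) = (exp(t) - 1)*exp(-t)/9.
As t -> infinity, exp(-2*1/2 t) -> 0, so the stationary variance is sigma^2 / (2 theta) = 1/9.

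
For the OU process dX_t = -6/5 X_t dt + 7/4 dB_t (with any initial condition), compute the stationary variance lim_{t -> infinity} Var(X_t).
lim Var(X_t) = 245/192

The OU SDE dX = -theta X dt + sigma dB admits the integrating factor exp(theta t): d(exp(theta t) X_t) = sigma exp(theta t) dB_t. Integrating from 0 to t gives X_t = x_0 * exp(-theta t) + sigma * int_0^t exp(-theta (t-s)) dB_s for any initial x_0. The Itô integral has variance (by the Itô isometry) sigma^2 * int_0^t exp(-2 theta (t - s)) ds = sigma^2 * (1 - exp(-2 theta t)) / (2 theta), independent of x_0.
With theta = 6/5, sigma = 7/4:
  Var(X_t) = (7/4)^2 * (1 - exp(-2*6/5 t)) / (2 * 6/5) = 245/192 - 245*exp(-12*t/5)/192.
As t -> infinity, exp(-2*6/5 t) -> 0, so the stationary variance is sigma^2 / (2 theta) = 245/192.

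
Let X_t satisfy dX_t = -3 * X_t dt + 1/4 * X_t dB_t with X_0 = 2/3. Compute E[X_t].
E[X_t] = 2*exp(-3*t)/3

For GBM dX = mu X dt + sigma X dB with X_0 = x_0, apply Itô to Y = log X: dY = (mu - sigma^2/2) dt + sigma dB, so Y_t = log(x_0) + (mu - sigma^2/2) t + sigma B_t and hence X_t = x_0 * exp((mu - sigma^2/2) t + sigma B_t).
With mu = -3, sigma = 1/4, x_0 = 2/3, this gives:
  X_t = 2/3 * exp((-97/32) * t + (1/4) * B_t).
Since sigma*B_t ~ Normal(0, sigma^2 t), E[exp(sigma*B_t)] = exp(sigma^2 t / 2); so E[X_t] = x_0 * exp((mu - sigma^2/2) t) * exp(sigma^2 t / 2) = x_0 * exp(mu t) = 2*exp(-3*t)/3.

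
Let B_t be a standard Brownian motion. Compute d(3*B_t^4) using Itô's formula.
d(3*B_t^4) = (18*B_t^2) dt + (12*B_t^3) dB_t

Itô's formula for f(B_t) gives d f(B_t) = f'(B_t) dB_t + (1/2) f''(B_t) dt. Compute derivatives of f(x) = 3*x^4:
  f'(x)  = 12*x^3
  f''(x) = 36*x^2
Substitute x = B_t and multiply the f'' term by 1/2:
  drift     = (1/2) * (36*x^2) evaluated at B_t = 18*B_t^2
  diffusion = (12*x^3) evaluated at B_t = 12*B_t^3
Therefore d(3*B_t^4) = (18*B_t^2) dt + (12*B_t^3) dB_t.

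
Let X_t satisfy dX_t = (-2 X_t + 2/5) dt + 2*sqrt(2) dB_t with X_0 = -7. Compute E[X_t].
E[X_t] = 1/5 - 36*exp(-2*t)/5

Taking expectations and using E[dB_t] = 0, the mean m(t) = E[X_t] satisfies the ODE m'(t) = a m(t) + b with m(0) = x_0. With a = -2, b = 2/5, x_0 = -7, the solution is
  m(t) = x_0 * exp(a t) + (b/a) * (exp(a t) - 1)
       = (-7) * exp((-2) t) + ((2/5)/(-2)) * (exp((-2) t) - 1)
       = 1/5 - 36*exp(-2*t)/5.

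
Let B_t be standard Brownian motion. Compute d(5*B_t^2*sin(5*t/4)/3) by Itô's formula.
d(5*B_t^2*sin(5*t/4)/3) = (25*B_t^2*cos(5*t/4)/12 + 5*sin(5*t/4)/3) dt + (10*B_t*sin(5*t/4)/3) dB_t

Itô's formula for f(t, x): d f(t, B_t) = (f_t + (1/2) f_xx) dt + f_x dB_t. Compute partials of f(t, x) = 5*x^2*sin(5*t/4)/3:
  f_t(t,x)  = 25*x^2*cos(5*t/4)/12
  f_x(t,x)  = 10*x*sin(5*t/4)/3
  f_xx(t,x) = 10*sin(5*t/4)/3
Assemble drift = f_t + (1/2) f_xx = 25*x^2*cos(5*t/4)/12 + 5*sin(5*t/4)/3 and diffusion = f_x = 10*x*sin(5*t/4)/3. Substituting x = B_t:
  d(5*B_t^2*sin(5*t/4)/3) = (25*B_t^2*cos(5*t/4)/12 + 5*sin(5*t/4)/3) dt + (10*B_t*sin(5*t/4)/3) dB_t.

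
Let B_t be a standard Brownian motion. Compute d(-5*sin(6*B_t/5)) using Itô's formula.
d(-5*sin(6*B_t/5)) = (18*sin(6*B_t/5)/5) dt + (-6*cos(6*B_t/5)) dB_t

Itô's formula for f(B_t) gives d f(B_t) = f'(B_t) dB_t + (1/2) f''(B_t) dt. Compute derivatives of f(x) = -5*sin(6*x/5):
  f'(x)  = -6*cos(6*x/5)
  f''(x) = 36*sin(6*x/5)/5
Substitute x = B_t and multiply the f'' term by 1/2:
  drift     = (1/2) * (36*sin(6*x/5)/5) evaluated at B_t = 18*sin(6*B_t/5)/5
  diffusion = (-6*cos(6*x/5)) evaluated at B_t = -6*cos(6*B_t/5)
Therefore d(-5*sin(6*B_t/5)) = (18*sin(6*B_t/5)/5) dt + (-6*cos(6*B_t/5)) dB_t.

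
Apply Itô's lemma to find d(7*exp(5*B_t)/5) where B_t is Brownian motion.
d(7*exp(5*B_t)/5) = (35*exp(5*B_t)/2) dt + (7*exp(5*B_t)) dB_t

Itô's formula for f(B_t) gives d f(B_t) = f'(B_t) dB_t + (1/2) f''(B_t) dt. Compute derivatives of f(x) = 7*exp(5*x)/5:
  f'(x)  = 7*exp(5*x)
  f''(x) = 35*exp(5*x)
Substitute x = B_t and multiply the f'' term by 1/2:
  drift     = (1/2) * (35*exp(5*x)) evaluated at B_t = 35*exp(5*B_t)/2
  diffusion = (7*exp(5*x)) evaluated at B_t = 7*exp(5*B_t)
Therefore d(7*exp(5*B_t)/5) = (35*exp(5*B_t)/2) dt + (7*exp(5*B_t)) dB_t.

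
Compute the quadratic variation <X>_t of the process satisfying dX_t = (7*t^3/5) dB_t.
<X>_t = 7*t^7/25

For an Itô process dX_t = a(t) dt + b(t) dB_t, the quadratic variation is <X>_t = int_0^t b(s)^2 ds (the drift term does not contribute). Here b(s) = 7*s^3/5, so
  b(s)^2 = 49*s^6/25.
Integrating from 0 to t:
  <X>_t = int_0^t (49*s^6/25) ds = 7*t^7/25.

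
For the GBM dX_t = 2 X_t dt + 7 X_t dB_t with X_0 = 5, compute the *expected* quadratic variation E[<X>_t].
E[<X>_t] = 1225*exp(53*t)/53 - 1225/53

<X>_t = int_0^t (7 * X_s)^2 ds. Taking expectation inside the integral: E[<X>_t] = 7^2 * int_0^t E[X_s^2] ds. For GBM, E[X_s^2] = x_0^2 * exp((2 mu + sigma^2) s). Integrating:
  E[<X>_t] = 7^2 * 5^2 * (exp((2*2 + 7^2) t) - 1) / (2*2 + 7^2)
           = 7^2 * 5^2 * (exp(53 t) - 1) / 53 = 1225*exp(53*t)/53 - 1225/53.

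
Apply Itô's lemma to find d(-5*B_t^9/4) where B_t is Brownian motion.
d(-5*B_t^9/4) = (-45*B_t^7) dt + (-45*B_t^8/4) dB_t

Itô's formula for f(B_t) gives d f(B_t) = f'(B_t) dB_t + (1/2) f''(B_t) dt. Compute derivatives of f(x) = -5*x^9/4:
  f'(x)  = -45*x^8/4
  f''(x) = -90*x^7
Substitute x = B_t and multiply the f'' term by 1/2:
  drift     = (1/2) * (-90*x^7) evaluated at B_t = -45*B_t^7
  diffusion = (-45*x^8/4) evaluated at B_t = -45*B_t^8/4
Therefore d(-5*B_t^9/4) = (-45*B_t^7) dt + (-45*B_t^8/4) dB_t.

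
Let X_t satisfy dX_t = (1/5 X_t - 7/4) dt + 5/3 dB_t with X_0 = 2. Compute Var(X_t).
Var(X_t) = 125*exp(2*t/5)/18 - 125/18

The variance V(t) = Var(X_t) satisfies V'(t) = 2 a V(t) + c^2 with V(0) = 0 (drift coefficient is linear in X, diffusion is constant). With a = 1/5, c = 5/3, the solution is
  V(t) = (c^2 / (2 a)) * (exp(2 a t) - 1)
       = ((5/3)^2 / (2*(1/5))) * (exp((2/5) t) - 1)
       = 125*exp(2*t/5)/18 - 125/18.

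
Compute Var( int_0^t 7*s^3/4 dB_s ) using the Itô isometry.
Var = 7*t^7/16

The Itô integral of a deterministic integrand f(s) has mean 0 because each increment f(s) * (B_{s+ds} - B_s) has mean 0. By the Itô isometry:
  Var( int_0^t f(s) dB_s ) = E[ (int_0^t f(s) dB_s)^2 ] = int_0^t f(s)^2 ds.
Here f(s) = 7*s^3/4, so f(s)^2 = 49*s^6/16. Integrate:
  int_0^t (49*s^6/16) ds = 7*t^7/16.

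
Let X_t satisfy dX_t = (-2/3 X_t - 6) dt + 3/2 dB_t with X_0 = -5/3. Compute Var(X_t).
Var(X_t) = 27/16 - 27*exp(-4*t/3)/16

The variance V(t) = Var(X_t) satisfies V'(t) = 2 a V(t) + c^2 with V(0) = 0 (drift coefficient is linear in X, diffusion is constant). With a = -2/3, c = 3/2, the solution is
  V(t) = (c^2 / (2 a)) * (exp(2 a t) - 1)
       = ((3/2)^2 / (2*(-2/3))) * (exp((-4/3) t) - 1)
       = 27/16 - 27*exp(-4*t/3)/16.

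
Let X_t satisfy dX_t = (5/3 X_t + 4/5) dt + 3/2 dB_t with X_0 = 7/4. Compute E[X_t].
E[X_t] = 223*exp(5*t/3)/100 - 12/25

Taking expectations and using E[dB_t] = 0, the mean m(t) = E[X_t] satisfies the ODE m'(t) = a m(t) + b with m(0) = x_0. With a = 5/3, b = 4/5, x_0 = 7/4, the solution is
  m(t) = x_0 * exp(a t) + (b/a) * (exp(a t) - 1)
       = (7/4) * exp((5/3) t) + ((4/5)/(5/3)) * (exp((5/3) t) - 1)
       = 223*exp(5*t/3)/100 - 12/25.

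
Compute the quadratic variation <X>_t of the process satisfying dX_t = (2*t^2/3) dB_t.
<X>_t = 4*t^5/45

For an Itô process dX_t = a(t) dt + b(t) dB_t, the quadratic variation is <X>_t = int_0^t b(s)^2 ds (the drift term does not contribute). Here b(s) = 2*s^2/3, so
  b(s)^2 = 4*s^4/9.
Integrating from 0 to t:
  <X>_t = int_0^t (4*s^4/9) ds = 4*t^5/45.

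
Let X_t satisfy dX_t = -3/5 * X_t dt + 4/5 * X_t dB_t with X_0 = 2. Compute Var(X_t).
Var(X_t) = (4*exp(16*t/25) - 4)*exp(-6*t/5)

For GBM dX = mu X dt + sigma X dB with X_0 = x_0, apply Itô to Y = log X: dY = (mu - sigma^2/2) dt + sigma dB, so Y_t = log(x_0) + (mu - sigma^2/2) t + sigma B_t and hence X_t = x_0 * exp((mu - sigma^2/2) t + sigma B_t).
With mu = -3/5, sigma = 4/5, x_0 = 2, this gives:
  X_t = 2 * exp((-23/25) * t + (4/5) * B_t).
Since sigma*B_t ~ Normal(0, sigma^2 t), E[exp(sigma*B_t)] = exp(sigma^2 t / 2); so E[X_t] = x_0 * exp((mu - sigma^2/2) t) * exp(sigma^2 t / 2) = x_0 * exp(mu t) = 2*exp(-3*t/5).
Var(X_t) = E[X_t^2] - (E[X_t])^2 = x_0^2 * exp(2 mu t) * (exp(sigma^2 t) - 1) = (4*exp(16*t/25) - 4)*exp(-6*t/5).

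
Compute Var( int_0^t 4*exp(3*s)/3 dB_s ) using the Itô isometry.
Var = 8*exp(6*t)/27 - 8/27

The Itô integral of a deterministic integrand f(s) has mean 0 because each increment f(s) * (B_{s+ds} - B_s) has mean 0. By the Itô isometry:
  Var( int_0^t f(s) dB_s ) = E[ (int_0^t f(s) dB_s)^2 ] = int_0^t f(s)^2 ds.
Here f(s) = 4*exp(3*s)/3, so f(s)^2 = 16*exp(6*s)/9. Integrate:
  int_0^t (16*exp(6*s)/9) ds = 8*exp(6*t)/27 - 8/27.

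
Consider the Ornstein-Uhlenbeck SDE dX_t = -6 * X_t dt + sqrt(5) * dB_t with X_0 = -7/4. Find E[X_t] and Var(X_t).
E[X_t] = -7*exp(-6*t)/4; Var(X_t) = 5/12 - 5*exp(-12*t)/12

The OU SDE dX = -theta X dt + sigma dB admits the integrating factor exp(theta t): d(exp(theta t) X_t) = sigma exp(theta t) dB_t. Integrating from 0 to t:
  X_t = x_0 * exp(-theta t) + sigma * int_0^t exp(-theta (t-s)) dB_s.
The Itô integral has mean 0 and (by the Itô isometry) variance sigma^2 * int_0^t exp(-2 theta (t - s)) ds = sigma^2 * (1 - exp(-2 theta t)) / (2 theta).
With theta = 6, sigma = sqrt(5), x_0 = -7/4:
  E[X_t] = -7/4 * exp(-6 t) = -7*exp(-6*t)/4
  Var(X_t) = (sqrt(5))^2 * (1 - exp(-2*6 t)) / (2 * 6) = 5/12 - 5*exp(-12*t)/12.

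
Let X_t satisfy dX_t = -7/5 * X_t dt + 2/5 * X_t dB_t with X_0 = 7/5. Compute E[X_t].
E[X_t] = 7*exp(-7*t/5)/5

For GBM dX = mu X dt + sigma X dB with X_0 = x_0, apply Itô to Y = log X: dY = (mu - sigma^2/2) dt + sigma dB, so Y_t = log(x_0) + (mu - sigma^2/2) t + sigma B_t and hence X_t = x_0 * exp((mu - sigma^2/2) t + sigma B_t).
With mu = -7/5, sigma = 2/5, x_0 = 7/5, this gives:
  X_t = 7/5 * exp((-37/25) * t + (2/5) * B_t).
Since sigma*B_t ~ Normal(0, sigma^2 t), E[exp(sigma*B_t)] = exp(sigma^2 t / 2); so E[X_t] = x_0 * exp((mu - sigma^2/2) t) * exp(sigma^2 t / 2) = x_0 * exp(mu t) = 7*exp(-7*t/5)/5.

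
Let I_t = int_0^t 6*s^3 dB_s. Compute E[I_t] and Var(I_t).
E[I_t] = 0; Var(I_t) = 36*t^7/7

The Itô integral of a deterministic integrand f(s) has mean 0 because each increment f(s) * (B_{s+ds} - B_s) has mean 0. By the Itô isometry:
  Var( int_0^t f(s) dB_s ) = E[ (int_0^t f(s) dB_s)^2 ] = int_0^t f(s)^2 ds.
Here f(s) = 6*s^3, so f(s)^2 = 36*s^6. Integrate:
  int_0^t (36*s^6) ds = 36*t^7/7.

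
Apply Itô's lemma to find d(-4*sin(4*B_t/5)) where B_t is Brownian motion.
d(-4*sin(4*B_t/5)) = (32*sin(4*B_t/5)/25) dt + (-16*cos(4*B_t/5)/5) dB_t

Itô's formula for f(B_t) gives d f(B_t) = f'(B_t) dB_t + (1/2) f''(B_t) dt. Compute derivatives of f(x) = -4*sin(4*x/5):
  f'(x)  = -16*cos(4*x/5)/5
  f''(x) = 64*sin(4*x/5)/25
Substitute x = B_t and multiply the f'' term by 1/2:
  drift     = (1/2) * (64*sin(4*x/5)/25) evaluated at B_t = 32*sin(4*B_t/5)/25
  diffusion = (-16*cos(4*x/5)/5) evaluated at B_t = -16*cos(4*B_t/5)/5
Therefore d(-4*sin(4*B_t/5)) = (32*sin(4*B_t/5)/25) dt + (-16*cos(4*B_t/5)/5) dB_t.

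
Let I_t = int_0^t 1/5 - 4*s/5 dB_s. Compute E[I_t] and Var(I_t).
E[I_t] = 0; Var(I_t) = t*(16*t^2 - 12*t + 3)/75

The Itô integral of a deterministic integrand f(s) has mean 0 because each increment f(s) * (B_{s+ds} - B_s) has mean 0. By the Itô isometry:
  Var( int_0^t f(s) dB_s ) = E[ (int_0^t f(s) dB_s)^2 ] = int_0^t f(s)^2 ds.
Here f(s) = 1/5 - 4*s/5, so f(s)^2 = (4*s - 1)^2/25. Integrate:
  int_0^t ((4*s - 1)^2/25) ds = t*(16*t^2 - 12*t + 3)/75.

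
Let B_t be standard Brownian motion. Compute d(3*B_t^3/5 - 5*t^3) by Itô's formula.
d(3*B_t^3/5 - 5*t^3) = (9*B_t/5 - 15*t^2) dt + (9*B_t^2/5) dB_t

Itô's formula for f(t, x): d f(t, B_t) = (f_t + (1/2) f_xx) dt + f_x dB_t. Compute partials of f(t, x) = -5*t^3 + 3*x^3/5:
  f_t(t,x)  = -15*t^2
  f_x(t,x)  = 9*x^2/5
  f_xx(t,x) = 18*x/5
Assemble drift = f_t + (1/2) f_xx = -15*t^2 + 9*x/5 and diffusion = f_x = 9*x^2/5. Substituting x = B_t:
  d(3*B_t^3/5 - 5*t^3) = (9*B_t/5 - 15*t^2) dt + (9*B_t^2/5) dB_t.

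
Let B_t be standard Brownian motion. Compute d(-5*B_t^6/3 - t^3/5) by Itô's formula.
d(-5*B_t^6/3 - t^3/5) = (-25*B_t^4 - 3*t^2/5) dt + (-10*B_t^5) dB_t

Itô's formula for f(t, x): d f(t, B_t) = (f_t + (1/2) f_xx) dt + f_x dB_t. Compute partials of f(t, x) = -t^3/5 - 5*x^6/3:
  f_t(t,x)  = -3*t^2/5
  f_x(t,x)  = -10*x^5
  f_xx(t,x) = -50*x^4
Assemble drift = f_t + (1/2) f_xx = -3*t^2/5 - 25*x^4 and diffusion = f_x = -10*x^5. Substituting x = B_t:
  d(-5*B_t^6/3 - t^3/5) = (-25*B_t^4 - 3*t^2/5) dt + (-10*B_t^5) dB_t.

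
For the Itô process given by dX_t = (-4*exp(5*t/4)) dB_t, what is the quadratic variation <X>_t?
<X>_t = 32*exp(5*t/2)/5 - 32/5

For an Itô process dX_t = a(t) dt + b(t) dB_t, the quadratic variation is <X>_t = int_0^t b(s)^2 ds (the drift term does not contribute). Here b(s) = -4*exp(5*s/4), so
  b(s)^2 = 16*exp(5*s/2).
Integrating from 0 to t:
  <X>_t = int_0^t (16*exp(5*s/2)) ds = 32*exp(5*t/2)/5 - 32/5.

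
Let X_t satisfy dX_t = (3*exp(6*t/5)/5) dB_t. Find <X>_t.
<X>_t = 3*exp(12*t/5)/20 - 3/20

For an Itô process dX_t = a(t) dt + b(t) dB_t, the quadratic variation is <X>_t = int_0^t b(s)^2 ds (the drift term does not contribute). Here b(s) = 3*exp(6*s/5)/5, so
  b(s)^2 = 9*exp(12*s/5)/25.
Integrating from 0 to t:
  <X>_t = int_0^t (9*exp(12*s/5)/25) ds = 3*exp(12*t/5)/20 - 3/20.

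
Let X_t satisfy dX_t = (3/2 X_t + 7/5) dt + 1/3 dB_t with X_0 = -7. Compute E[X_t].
E[X_t] = -91*exp(3*t/2)/15 - 14/15

Taking expectations and using E[dB_t] = 0, the mean m(t) = E[X_t] satisfies the ODE m'(t) = a m(t) + b with m(0) = x_0. With a = 3/2, b = 7/5, x_0 = -7, the solution is
  m(t) = x_0 * exp(a t) + (b/a) * (exp(a t) - 1)
       = (-7) * exp((3/2) t) + ((7/5)/(3/2)) * (exp((3/2) t) - 1)
       = -91*exp(3*t/2)/15 - 14/15.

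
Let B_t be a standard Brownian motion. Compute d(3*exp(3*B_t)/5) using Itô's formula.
d(3*exp(3*B_t)/5) = (27*exp(3*B_t)/10) dt + (9*exp(3*B_t)/5) dB_t

Itô's formula for f(B_t) gives d f(B_t) = f'(B_t) dB_t + (1/2) f''(B_t) dt. Compute derivatives of f(x) = 3*exp(3*x)/5:
  f'(x)  = 9*exp(3*x)/5
  f''(x) = 27*exp(3*x)/5
Substitute x = B_t and multiply the f'' term by 1/2:
  drift     = (1/2) * (27*exp(3*x)/5) evaluated at B_t = 27*exp(3*B_t)/10
  diffusion = (9*exp(3*x)/5) evaluated at B_t = 9*exp(3*B_t)/5
Therefore d(3*exp(3*B_t)/5) = (27*exp(3*B_t)/10) dt + (9*exp(3*B_t)/5) dB_t.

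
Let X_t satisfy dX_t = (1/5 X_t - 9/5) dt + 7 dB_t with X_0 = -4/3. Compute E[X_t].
E[X_t] = 9 - 31*exp(t/5)/3

Taking expectations and using E[dB_t] = 0, the mean m(t) = E[X_t] satisfies the ODE m'(t) = a m(t) + b with m(0) = x_0. With a = 1/5, b = -9/5, x_0 = -4/3, the solution is
  m(t) = x_0 * exp(a t) + (b/a) * (exp(a t) - 1)
       = (-4/3) * exp((1/5) t) + ((-9/5)/(1/5)) * (exp((1/5) t) - 1)
       = 9 - 31*exp(t/5)/3.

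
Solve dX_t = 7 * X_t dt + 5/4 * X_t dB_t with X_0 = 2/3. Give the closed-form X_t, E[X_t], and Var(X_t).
X_t = 2/3 * exp((199/32) t + (5/4) B_t); E[X_t] = 2*exp(7*t)/3; Var(X_t) = 4*(exp(25*t/16) - 1)*exp(14*t)/9

For GBM dX = mu X dt + sigma X dB with X_0 = x_0, apply Itô to Y = log X: dY = (mu - sigma^2/2) dt + sigma dB, so Y_t = log(x_0) + (mu - sigma^2/2) t + sigma B_t and hence X_t = x_0 * exp((mu - sigma^2/2) t + sigma B_t).
With mu = 7, sigma = 5/4, x_0 = 2/3, this gives:
  X_t = 2/3 * exp((199/32) * t + (5/4) * B_t).
Since sigma*B_t ~ Normal(0, sigma^2 t), E[exp(sigma*B_t)] = exp(sigma^2 t / 2); so E[X_t] = x_0 * exp((mu - sigma^2/2) t) * exp(sigma^2 t / 2) = x_0 * exp(mu t) = 2*exp(7*t)/3.
Var(X_t) = E[X_t^2] - (E[X_t])^2 = x_0^2 * exp(2 mu t) * (exp(sigma^2 t) - 1) = 4*(exp(25*t/16) - 1)*exp(14*t)/9.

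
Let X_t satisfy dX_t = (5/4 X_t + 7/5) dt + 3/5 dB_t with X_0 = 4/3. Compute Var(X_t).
Var(X_t) = 18*exp(5*t/2)/125 - 18/125

The variance V(t) = Var(X_t) satisfies V'(t) = 2 a V(t) + c^2 with V(0) = 0 (drift coefficient is linear in X, diffusion is constant). With a = 5/4, c = 3/5, the solution is
  V(t) = (c^2 / (2 a)) * (exp(2 a t) - 1)
       = ((3/5)^2 / (2*(5/4))) * (exp((5/2) t) - 1)
       = 18*exp(5*t/2)/125 - 18/125.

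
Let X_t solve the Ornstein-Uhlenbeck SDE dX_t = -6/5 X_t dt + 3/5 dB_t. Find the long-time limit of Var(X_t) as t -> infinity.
lim Var(X_t) = 3/20

The OU SDE dX = -theta X dt + sigma dB admits the integrating factor exp(theta t): d(exp(theta t) X_t) = sigma exp(theta t) dB_t. Integrating from 0 to t gives X_t = x_0 * exp(-theta t) + sigma * int_0^t exp(-theta (t-s)) dB_s for any initial x_0. The Itô integral has variance (by the Itô isometry) sigma^2 * int_0^t exp(-2 theta (t - s)) ds = sigma^2 * (1 - exp(-2 theta t)) / (2 theta), independent of x_0.
With theta = 6/5, sigma = 3/5:
  Var(X_t) = (3/5)^2 * (1 - exp(-2*6/5 t)) / (2 * 6/5) = 3/20 - 3*exp(-12*t/5)/20.
As t -> infinity, exp(-2*6/5 t) -> 0, so the stationary variance is sigma^2 / (2 theta) = 3/20.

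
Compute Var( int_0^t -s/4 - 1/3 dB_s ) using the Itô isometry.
Var = t*(3*t^2 + 12*t + 16)/144

The Itô integral of a deterministic integrand f(s) has mean 0 because each increment f(s) * (B_{s+ds} - B_s) has mean 0. By the Itô isometry:
  Var( int_0^t f(s) dB_s ) = E[ (int_0^t f(s) dB_s)^2 ] = int_0^t f(s)^2 ds.
Here f(s) = -s/4 - 1/3, so f(s)^2 = (3*s + 4)^2/144. Integrate:
  int_0^t ((3*s + 4)^2/144) ds = t*(3*t^2 + 12*t + 16)/144.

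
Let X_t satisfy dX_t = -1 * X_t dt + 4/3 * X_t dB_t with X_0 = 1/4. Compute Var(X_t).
Var(X_t) = (exp(16*t/9) - 1)*exp(-2*t)/16

For GBM dX = mu X dt + sigma X dB with X_0 = x_0, apply Itô to Y = log X: dY = (mu - sigma^2/2) dt + sigma dB, so Y_t = log(x_0) + (mu - sigma^2/2) t + sigma B_t and hence X_t = x_0 * exp((mu - sigma^2/2) t + sigma B_t).
With mu = -1, sigma = 4/3, x_0 = 1/4, this gives:
  X_t = 1/4 * exp((-17/9) * t + (4/3) * B_t).
Since sigma*B_t ~ Normal(0, sigma^2 t), E[exp(sigma*B_t)] = exp(sigma^2 t / 2); so E[X_t] = x_0 * exp((mu - sigma^2/2) t) * exp(sigma^2 t / 2) = x_0 * exp(mu t) = exp(-t)/4.
Var(X_t) = E[X_t^2] - (E[X_t])^2 = x_0^2 * exp(2 mu t) * (exp(sigma^2 t) - 1) = (exp(16*t/9) - 1)*exp(-2*t)/16.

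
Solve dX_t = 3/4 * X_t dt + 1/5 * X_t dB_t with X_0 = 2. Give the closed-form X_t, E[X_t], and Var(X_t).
X_t = 2 * exp((73/100) t + (1/5) B_t); E[X_t] = 2*exp(3*t/4); Var(X_t) = 4*(exp(t/25) - 1)*exp(3*t/2)

For GBM dX = mu X dt + sigma X dB with X_0 = x_0, apply Itô to Y = log X: dY = (mu - sigma^2/2) dt + sigma dB, so Y_t = log(x_0) + (mu - sigma^2/2) t + sigma B_t and hence X_t = x_0 * exp((mu - sigma^2/2) t + sigma B_t).
With mu = 3/4, sigma = 1/5, x_0 = 2, this gives:
  X_t = 2 * exp((73/100) * t + (1/5) * B_t).
Since sigma*B_t ~ Normal(0, sigma^2 t), E[exp(sigma*B_t)] = exp(sigma^2 t / 2); so E[X_t] = x_0 * exp((mu - sigma^2/2) t) * exp(sigma^2 t / 2) = x_0 * exp(mu t) = 2*exp(3*t/4).
Var(X_t) = E[X_t^2] - (E[X_t])^2 = x_0^2 * exp(2 mu t) * (exp(sigma^2 t) - 1) = 4*(exp(t/25) - 1)*exp(3*t/2).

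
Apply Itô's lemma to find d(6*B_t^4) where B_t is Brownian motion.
d(6*B_t^4) = (36*B_t^2) dt + (24*B_t^3) dB_t

Itô's formula for f(B_t) gives d f(B_t) = f'(B_t) dB_t + (1/2) f''(B_t) dt. Compute derivatives of f(x) = 6*x^4:
  f'(x)  = 24*x^3
  f''(x) = 72*x^2
Substitute x = B_t and multiply the f'' term by 1/2:
  drift     = (1/2) * (72*x^2) evaluated at B_t = 36*B_t^2
  diffusion = (24*x^3) evaluated at B_t = 24*B_t^3
Therefore d(6*B_t^4) = (36*B_t^2) dt + (24*B_t^3) dB_t.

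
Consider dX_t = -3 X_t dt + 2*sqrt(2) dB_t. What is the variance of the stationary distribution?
lim Var(X_t) = 4/3

The OU SDE dX = -theta X dt + sigma dB admits the integrating factor exp(theta t): d(exp(theta t) X_t) = sigma exp(theta t) dB_t. Integrating from 0 to t gives X_t = x_0 * exp(-theta t) + sigma * int_0^t exp(-theta (t-s)) dB_s for any initial x_0. The Itô integral has variance (by the Itô isometry) sigma^2 * int_0^t exp(-2 theta (t - s)) ds = sigma^2 * (1 - exp(-2 theta t)) / (2 theta), independent of x_0.
With theta = 3, sigma = 2*sqrt(2):
  Var(X_t) = (2*sqrt(2))^2 * (1 - exp(-2*3 t)) / (2 * 3) = 4/3 - 4*exp(-6*t)/3.
As t -> infinity, exp(-2*3 t) -> 0, so the stationary variance is sigma^2 / (2 theta) = 4/3.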